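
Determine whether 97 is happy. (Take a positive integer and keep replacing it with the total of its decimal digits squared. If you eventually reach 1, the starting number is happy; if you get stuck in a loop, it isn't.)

97 → 9² + 7² = 130
130 → 1² + 3² + 0² = 10
10 → 1² + 0² = 1  — reached 1.

happy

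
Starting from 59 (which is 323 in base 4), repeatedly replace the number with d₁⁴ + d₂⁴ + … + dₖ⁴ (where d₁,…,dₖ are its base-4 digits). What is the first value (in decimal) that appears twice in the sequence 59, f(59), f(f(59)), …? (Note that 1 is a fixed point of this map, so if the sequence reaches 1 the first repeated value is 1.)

83

59 = (3,2,3)_4 → 3⁴ + 2⁴ + 3⁴ = 178
178 = (2,3,0,2)_4 → 2⁴ + 3⁴ + 0⁴ + 2⁴ = 113
113 = (1,3,0,1)_4 → 1⁴ + 3⁴ + 0⁴ + 1⁴ = 83
83 = (1,1,0,3)_4 → 1⁴ + 1⁴ + 0⁴ + 3⁴ = 83  — 83 already appeared earlier.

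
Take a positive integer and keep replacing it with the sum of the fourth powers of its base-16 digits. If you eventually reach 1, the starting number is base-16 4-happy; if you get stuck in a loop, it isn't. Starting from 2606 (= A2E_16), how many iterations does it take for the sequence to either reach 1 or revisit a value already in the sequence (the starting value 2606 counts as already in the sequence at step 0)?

2606 = (10,2,14)_16 → 10⁴ + 2⁴ + 14⁴ = 48432
48432 = (11,13,3,0)_16 → 11⁴ + 13⁴ + 3⁴ + 0⁴ = 43283
43283 = (10,9,1,3)_16 → 10⁴ + 9⁴ + 1⁴ + 3⁴ = 16643
16643 = (4,1,0,3)_16 → 4⁴ + 1⁴ + 0⁴ + 3⁴ = 338
338 = (1,5,2)_16 → 1⁴ + 5⁴ + 2⁴ = 642
642 = (2,8,2)_16 → 2⁴ + 8⁴ + 2⁴ = 4128
4128 = (1,0,2,0)_16 → 1⁴ + 0⁴ + 2⁴ + 0⁴ = 17
17 = (1,1)_16 → 1⁴ + 1⁴ = 2
2 = (2)_16 → 2⁴ = 16
16 = (1,0)_16 → 1⁴ + 0⁴ = 1  — reached 1.
That took 10 steps.

10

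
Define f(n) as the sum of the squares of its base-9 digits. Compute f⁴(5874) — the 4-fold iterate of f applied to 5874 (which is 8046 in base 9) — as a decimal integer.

5874 = (8,0,4,6)_9 → 8² + 0² + 4² + 6² = 64 + 0 + 16 + 36 = 116
116 = (1,3,8)_9 → 1² + 3² + 8² = 1 + 9 + 64 = 74
74 = (8,2)_9 → 8² + 2² = 64 + 4 = 68
68 = (7,5)_9 → 7² + 5² = 49 + 25 = 74

74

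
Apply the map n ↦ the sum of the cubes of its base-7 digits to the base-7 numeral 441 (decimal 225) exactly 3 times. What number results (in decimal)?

9

225 = (4,4,1)_7 → 4³ + 4³ + 1³ = 64 + 64 + 1 = 129
129 = (2,4,3)_7 → 2³ + 4³ + 3³ = 8 + 64 + 27 = 99
99 = (2,0,1)_7 → 2³ + 0³ + 1³ = 8 + 0 + 1 = 9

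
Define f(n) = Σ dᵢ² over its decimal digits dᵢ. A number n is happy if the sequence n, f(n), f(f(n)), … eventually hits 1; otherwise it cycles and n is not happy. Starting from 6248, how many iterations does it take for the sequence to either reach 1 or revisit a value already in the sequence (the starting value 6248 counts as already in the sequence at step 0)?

14

6248 → 6² + 2² + 4² + 8² = 36 + 4 + 16 + 64 = 120
120 → 1² + 2² + 0² = 1 + 4 + 0 = 5
5 → 5² = 25
25 → 2² + 5² = 4 + 25 = 29
29 → 2² + 9² = 4 + 81 = 85
85 → 8² + 5² = 64 + 25 = 89
89 → 8² + 9² = 64 + 81 = 145
145 → 1² + 4² + 5² = 1 + 16 + 25 = 42
42 → 4² + 2² = 16 + 4 = 20
20 → 2² + 0² = 4 + 0 = 4
4 → 4² = 16
16 → 1² + 6² = 1 + 36 = 37
37 → 3² + 7² = 9 + 49 = 58
58 → 5² + 8² = 25 + 64 = 89  — 89 repeats.
That took 14 steps.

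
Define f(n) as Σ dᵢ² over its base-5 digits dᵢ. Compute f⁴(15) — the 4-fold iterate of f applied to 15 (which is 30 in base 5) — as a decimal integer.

15 = (3,0)_5 → 3² + 0² = 9 + 0 = 9
9 = (1,4)_5 → 1² + 4² = 1 + 16 = 17
17 = (3,2)_5 → 3² + 2² = 9 + 4 = 13
13 = (2,3)_5 → 2² + 3² = 4 + 9 = 13

13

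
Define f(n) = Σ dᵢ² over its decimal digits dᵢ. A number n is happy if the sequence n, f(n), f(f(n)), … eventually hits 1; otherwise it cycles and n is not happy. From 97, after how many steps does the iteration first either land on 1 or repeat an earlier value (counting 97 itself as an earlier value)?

3

97 → 130
130 → 10
10 → 1  — reached 1.
That took 3 steps.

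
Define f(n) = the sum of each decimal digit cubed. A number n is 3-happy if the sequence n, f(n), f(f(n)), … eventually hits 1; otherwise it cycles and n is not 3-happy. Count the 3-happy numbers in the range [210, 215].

1

210: 210 → 9 → 729 → 1080 → 513 → 153 → 153  (repeats 153)
211: 211 → 10 → 1  (reaches 1)
212: 212 → 17 → 344 → 155 → 251 → 134 → 92 → 737 → 713 → 371 → 371  (repeats 371)
213: 213 → 36 → 243 → 99 → 1458 → 702 → 351 → 153 → 153  (repeats 153)
214: 214 → 73 → 370 → 370  (repeats 370)
215: 215 → 134 → 92 → 737 → 713 → 371 → 371  (repeats 371)
3-happy: 211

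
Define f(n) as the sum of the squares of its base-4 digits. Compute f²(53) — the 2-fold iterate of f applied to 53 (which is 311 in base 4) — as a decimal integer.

13

53 = (3,1,1)_4 → 3² + 1² + 1² = 9 + 1 + 1 = 11
11 = (2,3)_4 → 2² + 3² = 4 + 9 = 13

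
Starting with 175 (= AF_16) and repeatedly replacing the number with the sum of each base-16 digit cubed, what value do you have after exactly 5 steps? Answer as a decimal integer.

175 = (10,15)_16 → 10³ + 15³ = 1000 + 3375 = 4375
4375 = (1,1,1,7)_16 → 1³ + 1³ + 1³ + 7³ = 1 + 1 + 1 + 343 = 346
346 = (1,5,10)_16 → 1³ + 5³ + 10³ = 1 + 125 + 1000 = 1126
1126 = (4,6,6)_16 → 4³ + 6³ + 6³ = 64 + 216 + 216 = 496
496 = (1,15,0)_16 → 1³ + 15³ + 0³ = 1 + 3375 + 0 = 3376

3376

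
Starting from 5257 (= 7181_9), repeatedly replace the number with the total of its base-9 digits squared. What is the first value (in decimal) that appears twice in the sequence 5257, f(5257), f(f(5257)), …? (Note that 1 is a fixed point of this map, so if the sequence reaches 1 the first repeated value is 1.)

5257 = (7,1,8,1)_9 → 7² + 1² + 8² + 1² = 49 + 1 + 64 + 1 = 115
115 = (1,3,7)_9 → 1² + 3² + 7² = 1 + 9 + 49 = 59
59 = (6,5)_9 → 6² + 5² = 36 + 25 = 61
61 = (6,7)_9 → 6² + 7² = 36 + 49 = 85
85 = (1,0,4)_9 → 1² + 0² + 4² = 1 + 0 + 16 = 17
17 = (1,8)_9 → 1² + 8² = 1 + 64 = 65
65 = (7,2)_9 → 7² + 2² = 49 + 4 = 53
53 = (5,8)_9 → 5² + 8² = 25 + 64 = 89
89 = (1,0,8)_9 → 1² + 0² + 8² = 1 + 0 + 64 = 65  — 65 already appeared earlier.

65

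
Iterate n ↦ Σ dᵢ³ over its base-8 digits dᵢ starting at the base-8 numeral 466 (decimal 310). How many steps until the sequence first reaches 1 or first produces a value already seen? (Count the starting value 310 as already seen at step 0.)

310 = (4,6,6)_8 → 4³ + 6³ + 6³ = 496
496 = (7,6,0)_8 → 7³ + 6³ + 0³ = 559
559 = (1,0,5,7)_8 → 1³ + 0³ + 5³ + 7³ = 469
469 = (7,2,5)_8 → 7³ + 2³ + 5³ = 476
476 = (7,3,4)_8 → 7³ + 3³ + 4³ = 434
434 = (6,6,2)_8 → 6³ + 6³ + 2³ = 440
440 = (6,7,0)_8 → 6³ + 7³ + 0³ = 559  — 559 repeats.
That took 7 steps.

7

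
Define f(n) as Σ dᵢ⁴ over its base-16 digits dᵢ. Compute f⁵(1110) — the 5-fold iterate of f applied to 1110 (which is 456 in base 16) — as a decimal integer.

16

1110 = (4,5,6)_16 → 4⁴ + 5⁴ + 6⁴ = 2177
2177 = (8,8,1)_16 → 8⁴ + 8⁴ + 1⁴ = 8193
8193 = (2,0,0,1)_16 → 2⁴ + 0⁴ + 0⁴ + 1⁴ = 17
17 = (1,1)_16 → 1⁴ + 1⁴ = 2
2 = (2)_16 → 2⁴ = 16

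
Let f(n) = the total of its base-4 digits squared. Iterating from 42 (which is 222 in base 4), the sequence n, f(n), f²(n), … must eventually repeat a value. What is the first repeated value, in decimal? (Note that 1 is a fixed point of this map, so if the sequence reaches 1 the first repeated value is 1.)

42 = (2,2,2)_4 → 2² + 2² + 2² = 4 + 4 + 4 = 12
12 = (3,0)_4 → 3² + 0² = 9 + 0 = 9
9 = (2,1)_4 → 2² + 1² = 4 + 1 = 5
5 = (1,1)_4 → 1² + 1² = 1 + 1 = 2
2 = (2)_4 → 2² = 4
4 = (1,0)_4 → 1² + 0² = 1 + 0 = 1  — reached the fixed point 1.
1 → 1, so 1 is the first repeated value.

1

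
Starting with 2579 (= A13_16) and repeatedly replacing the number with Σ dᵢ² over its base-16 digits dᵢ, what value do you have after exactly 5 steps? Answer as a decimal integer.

2579 = (10,1,3)_16 → 10² + 1² + 3² = 110
110 = (6,14)_16 → 6² + 14² = 232
232 = (14,8)_16 → 14² + 8² = 260
260 = (1,0,4)_16 → 1² + 0² + 4² = 17
17 = (1,1)_16 → 1² + 1² = 2

2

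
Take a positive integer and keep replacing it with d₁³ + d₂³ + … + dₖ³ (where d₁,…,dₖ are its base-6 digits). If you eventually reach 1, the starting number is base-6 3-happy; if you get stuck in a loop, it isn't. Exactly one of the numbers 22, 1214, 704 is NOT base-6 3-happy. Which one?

22: 22 → 91 → 36 → 1  — reaches 1 (base-6 3-happy)
1214: 1214 → 224 → 10 → 65 → 190 → 190  — repeats 190 (not base-6 3-happy)
704: 704 → 63 → 92 → 43 → 3 → 27 → 91 → 36 → 1  — reaches 1 (base-6 3-happy)

1214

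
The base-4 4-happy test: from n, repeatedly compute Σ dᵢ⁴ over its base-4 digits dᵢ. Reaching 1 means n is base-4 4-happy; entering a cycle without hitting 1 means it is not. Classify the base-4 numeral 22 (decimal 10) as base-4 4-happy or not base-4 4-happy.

10 = (2,2)_4 → 2⁴ + 2⁴ = 32
32 = (2,0,0)_4 → 2⁴ + 0⁴ + 0⁴ = 16
16 = (1,0,0)_4 → 1⁴ + 0⁴ + 0⁴ = 1  — reached 1.

base-4 4-happy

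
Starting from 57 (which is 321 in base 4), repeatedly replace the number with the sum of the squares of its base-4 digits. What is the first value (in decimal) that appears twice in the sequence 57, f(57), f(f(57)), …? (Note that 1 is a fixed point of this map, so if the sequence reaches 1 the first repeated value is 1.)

57 = (3,2,1)_4 → 3² + 2² + 1² = 9 + 4 + 1 = 14
14 = (3,2)_4 → 3² + 2² = 9 + 4 = 13
13 = (3,1)_4 → 3² + 1² = 9 + 1 = 10
10 = (2,2)_4 → 2² + 2² = 4 + 4 = 8
8 = (2,0)_4 → 2² + 0² = 4 + 0 = 4
4 = (1,0)_4 → 1² + 0² = 1 + 0 = 1  — reached the fixed point 1.
1 → 1, so 1 is the first repeated value.

1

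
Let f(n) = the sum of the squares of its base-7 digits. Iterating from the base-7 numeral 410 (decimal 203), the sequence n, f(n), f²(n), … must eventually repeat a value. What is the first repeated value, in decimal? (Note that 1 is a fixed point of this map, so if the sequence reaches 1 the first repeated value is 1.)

203 = (4,1,0)_7 → 4² + 1² + 0² = 17
17 = (2,3)_7 → 2² + 3² = 13
13 = (1,6)_7 → 1² + 6² = 37
37 = (5,2)_7 → 5² + 2² = 29
29 = (4,1)_7 → 4² + 1² = 17  — 17 already appeared earlier.

17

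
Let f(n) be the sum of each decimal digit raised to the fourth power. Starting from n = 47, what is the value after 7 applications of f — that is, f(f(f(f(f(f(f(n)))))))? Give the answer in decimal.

47 → 2657
2657 → 4338
4338 → 4514
4514 → 1138
1138 → 4179
4179 → 9219
9219 → 13139

13139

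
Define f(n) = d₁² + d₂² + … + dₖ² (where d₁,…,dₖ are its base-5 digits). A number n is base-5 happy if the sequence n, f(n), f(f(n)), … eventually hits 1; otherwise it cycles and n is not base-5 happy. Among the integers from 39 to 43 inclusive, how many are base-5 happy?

39: 39 → 21 → 17 → 13 → 13  — not base-5 happy
40: 40 → 10 → 4 → 16 → 10  — not base-5 happy
41: 41 → 11 → 5 → 1  — base-5 happy
42: 42 → 14 → 20 → 16 → 10 → 4 → 16  — not base-5 happy
43: 43 → 19 → 25 → 1  — base-5 happy
base-5 happy: 41, 43

2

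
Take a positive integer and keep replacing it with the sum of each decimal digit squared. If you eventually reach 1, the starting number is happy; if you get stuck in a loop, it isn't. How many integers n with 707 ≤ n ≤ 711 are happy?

707: 707 → 98 → 145 → 42 → 20 → 4 → 16 → 37 → 58 → 89 → 145  — not happy
708: 708 → 113 → 11 → 2 → 4 → 16 → 37 → 58 → 89 → 145 → 42 → 20 → 4  — not happy
709: 709 → 130 → 10 → 1  — happy
710: 710 → 50 → 25 → 29 → 85 → 89 → 145 → 42 → 20 → 4 → 16 → 37 → 58 → 89  — not happy
711: 711 → 51 → 26 → 40 → 16 → 37 → 58 → 89 → 145 → 42 → 20 → 4 → 16  — not happy
happy: 709

1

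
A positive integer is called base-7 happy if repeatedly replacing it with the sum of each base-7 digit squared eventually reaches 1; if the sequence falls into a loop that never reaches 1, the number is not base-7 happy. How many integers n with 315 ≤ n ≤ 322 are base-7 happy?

1

315: 315 → 45 → 45  — not base-7 happy
316: 316 → 46 → 52 → 10 → 10  — not base-7 happy
317: 317 → 49 → 1  — base-7 happy
318: 318 → 54 → 26 → 34 → 52 → 10 → 10  — not base-7 happy
319: 319 → 61 → 27 → 45 → 45  — not base-7 happy
320: 320 → 70 → 10 → 10  — not base-7 happy
321: 321 → 81 → 33 → 41 → 61 → 27 → 45 → 45  — not base-7 happy
322: 322 → 52 → 10 → 10  — not base-7 happy
base-7 happy: 317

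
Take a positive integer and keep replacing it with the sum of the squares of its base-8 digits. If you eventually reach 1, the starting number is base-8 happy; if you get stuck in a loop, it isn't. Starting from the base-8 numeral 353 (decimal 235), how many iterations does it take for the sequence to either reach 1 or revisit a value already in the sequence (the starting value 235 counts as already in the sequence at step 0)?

235 = (3,5,3)_8 → 3² + 5² + 3² = 43
43 = (5,3)_8 → 5² + 3² = 34
34 = (4,2)_8 → 4² + 2² = 20
20 = (2,4)_8 → 2² + 4² = 20  — 20 repeats.
That took 4 steps.

4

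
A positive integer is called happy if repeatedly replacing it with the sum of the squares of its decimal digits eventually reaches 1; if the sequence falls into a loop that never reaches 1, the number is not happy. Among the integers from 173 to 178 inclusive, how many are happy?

1

173: 173 → 59 → 106 → 37 → 58 → 89 → 145 → 42 → 20 → 4 → 16 → 37  — not happy
174: 174 → 66 → 72 → 53 → 34 → 25 → 29 → 85 → 89 → 145 → 42 → 20 → 4 → 16 → 37 → 58 → 89  — not happy
175: 175 → 75 → 74 → 65 → 61 → 37 → 58 → 89 → 145 → 42 → 20 → 4 → 16 → 37  — not happy
176: 176 → 86 → 100 → 1  — happy
177: 177 → 99 → 162 → 41 → 17 → 50 → 25 → 29 → 85 → 89 → 145 → 42 → 20 → 4 → 16 → 37 → 58 → 89  — not happy
178: 178 → 114 → 18 → 65 → 61 → 37 → 58 → 89 → 145 → 42 → 20 → 4 → 16 → 37  — not happy
happy: 176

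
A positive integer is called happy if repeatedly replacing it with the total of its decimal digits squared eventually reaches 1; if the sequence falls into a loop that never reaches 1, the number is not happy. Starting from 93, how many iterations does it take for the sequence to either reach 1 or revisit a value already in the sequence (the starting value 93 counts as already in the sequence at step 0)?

93 → 9² + 3² = 90
90 → 9² + 0² = 81
81 → 8² + 1² = 65
65 → 6² + 5² = 61
61 → 6² + 1² = 37
37 → 3² + 7² = 58
58 → 5² + 8² = 89
89 → 8² + 9² = 145
145 → 1² + 4² + 5² = 42
42 → 4² + 2² = 20
20 → 2² + 0² = 4
4 → 4² = 16
16 → 1² + 6² = 37  — 37 repeats.
That took 13 steps.

13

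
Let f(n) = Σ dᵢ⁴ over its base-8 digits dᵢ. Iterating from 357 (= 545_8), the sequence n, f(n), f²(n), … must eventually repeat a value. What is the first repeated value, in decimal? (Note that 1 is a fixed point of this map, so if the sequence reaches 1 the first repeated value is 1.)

357 = (5,4,5)_8 → 5⁴ + 4⁴ + 5⁴ = 625 + 256 + 625 = 1506
1506 = (2,7,4,2)_8 → 2⁴ + 7⁴ + 4⁴ + 2⁴ = 16 + 2401 + 256 + 16 = 2689
2689 = (5,2,0,1)_8 → 5⁴ + 2⁴ + 0⁴ + 1⁴ = 625 + 16 + 0 + 1 = 642
642 = (1,2,0,2)_8 → 1⁴ + 2⁴ + 0⁴ + 2⁴ = 1 + 16 + 0 + 16 = 33
33 = (4,1)_8 → 4⁴ + 1⁴ = 256 + 1 = 257
257 = (4,0,1)_8 → 4⁴ + 0⁴ + 1⁴ = 256 + 0 + 1 = 257  — 257 already appeared earlier.

257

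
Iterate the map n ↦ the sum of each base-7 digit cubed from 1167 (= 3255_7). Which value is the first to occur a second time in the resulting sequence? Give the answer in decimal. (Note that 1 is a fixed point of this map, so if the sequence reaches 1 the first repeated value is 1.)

1167 = (3,2,5,5)_7 → 285
285 = (5,5,5)_7 → 375
375 = (1,0,4,4)_7 → 129
129 = (2,4,3)_7 → 99
99 = (2,0,1)_7 → 9
9 = (1,2)_7 → 9  — 9 already appeared earlier.

9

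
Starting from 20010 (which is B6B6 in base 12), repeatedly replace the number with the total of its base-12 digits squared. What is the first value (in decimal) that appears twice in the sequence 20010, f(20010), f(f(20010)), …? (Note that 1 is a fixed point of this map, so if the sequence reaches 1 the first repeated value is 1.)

1

20010 = (11,6,11,6)_12 → 11² + 6² + 11² + 6² = 121 + 36 + 121 + 36 = 314
314 = (2,2,2)_12 → 2² + 2² + 2² = 4 + 4 + 4 = 12
12 = (1,0)_12 → 1² + 0² = 1 + 0 = 1  — reached the fixed point 1.
1 → 1, so 1 is the first repeated value.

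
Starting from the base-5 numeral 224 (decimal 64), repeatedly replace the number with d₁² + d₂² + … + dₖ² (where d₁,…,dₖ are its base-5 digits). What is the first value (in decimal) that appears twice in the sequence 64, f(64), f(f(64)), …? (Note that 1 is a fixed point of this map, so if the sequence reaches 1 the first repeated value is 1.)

4

64 = (2,2,4)_5 → 2² + 2² + 4² = 4 + 4 + 16 = 24
24 = (4,4)_5 → 4² + 4² = 16 + 16 = 32
32 = (1,1,2)_5 → 1² + 1² + 2² = 1 + 1 + 4 = 6
6 = (1,1)_5 → 1² + 1² = 1 + 1 = 2
2 = (2)_5 → 2² = 4
4 = (4)_5 → 4² = 16
16 = (3,1)_5 → 3² + 1² = 9 + 1 = 10
10 = (2,0)_5 → 2² + 0² = 4 + 0 = 4  — 4 already appeared earlier.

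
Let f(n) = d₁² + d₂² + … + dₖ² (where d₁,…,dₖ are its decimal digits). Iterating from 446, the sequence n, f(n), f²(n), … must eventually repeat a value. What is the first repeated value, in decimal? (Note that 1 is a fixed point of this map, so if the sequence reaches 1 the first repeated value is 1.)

446 → 68
68 → 100
100 → 1  — reached the fixed point 1.
1 → 1, so 1 is the first repeated value.

1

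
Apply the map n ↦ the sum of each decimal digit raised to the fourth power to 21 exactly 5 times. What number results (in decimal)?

8208

21 → 17
17 → 2402
2402 → 288
288 → 8208
8208 → 8208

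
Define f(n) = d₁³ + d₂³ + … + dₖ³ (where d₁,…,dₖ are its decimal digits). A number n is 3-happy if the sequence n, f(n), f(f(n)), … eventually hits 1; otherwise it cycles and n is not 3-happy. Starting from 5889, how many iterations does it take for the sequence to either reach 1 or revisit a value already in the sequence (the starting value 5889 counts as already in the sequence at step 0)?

5889 → 5³ + 8³ + 8³ + 9³ = 1878
1878 → 1³ + 8³ + 7³ + 8³ = 1368
1368 → 1³ + 3³ + 6³ + 8³ = 756
756 → 7³ + 5³ + 6³ = 684
684 → 6³ + 8³ + 4³ = 792
792 → 7³ + 9³ + 2³ = 1080
1080 → 1³ + 0³ + 8³ + 0³ = 513
513 → 5³ + 1³ + 3³ = 153
153 → 1³ + 5³ + 3³ = 153  — 153 repeats.
That took 9 steps.

9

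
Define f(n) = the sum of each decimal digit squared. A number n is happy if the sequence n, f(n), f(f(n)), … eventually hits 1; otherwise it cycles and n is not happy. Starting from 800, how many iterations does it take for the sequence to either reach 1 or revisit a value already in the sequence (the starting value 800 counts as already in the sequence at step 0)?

13

800 → 64
64 → 52
52 → 29
29 → 85
85 → 89
89 → 145
145 → 42
42 → 20
20 → 4
4 → 16
16 → 37
37 → 58
58 → 89  — 89 repeats.
That took 13 steps.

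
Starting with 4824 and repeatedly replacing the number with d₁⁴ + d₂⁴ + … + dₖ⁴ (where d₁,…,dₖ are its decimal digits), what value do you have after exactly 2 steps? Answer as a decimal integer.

4824 → 4⁴ + 8⁴ + 2⁴ + 4⁴ = 256 + 4096 + 16 + 256 = 4624
4624 → 4⁴ + 6⁴ + 2⁴ + 4⁴ = 256 + 1296 + 16 + 256 = 1824

1824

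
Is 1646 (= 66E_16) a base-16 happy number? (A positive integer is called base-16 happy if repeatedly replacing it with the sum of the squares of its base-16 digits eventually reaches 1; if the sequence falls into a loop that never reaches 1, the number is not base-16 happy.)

1646 = (6,6,14)_16 → 6² + 6² + 14² = 268
268 = (1,0,12)_16 → 1² + 0² + 12² = 145
145 = (9,1)_16 → 9² + 1² = 82
82 = (5,2)_16 → 5² + 2² = 29
29 = (1,13)_16 → 1² + 13² = 170
170 = (10,10)_16 → 10² + 10² = 200
200 = (12,8)_16 → 12² + 8² = 208
208 = (13,0)_16 → 13² + 0² = 169
169 = (10,9)_16 → 10² + 9² = 181
181 = (11,5)_16 → 11² + 5² = 146
146 = (9,2)_16 → 9² + 2² = 85
85 = (5,5)_16 → 5² + 5² = 50
50 = (3,2)_16 → 3² + 2² = 13
13 = (13)_16 → 13² = 169  — 169 already seen; the sequence cycles without reaching 1.

not base-16 happy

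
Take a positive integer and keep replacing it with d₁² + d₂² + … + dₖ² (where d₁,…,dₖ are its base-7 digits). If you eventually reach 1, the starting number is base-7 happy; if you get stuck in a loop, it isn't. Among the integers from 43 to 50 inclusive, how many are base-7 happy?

43: 43 → 37 → 29 → 17 → 13 → 37  — not base-7 happy
44: 44 → 40 → 50 → 2 → 4 → 16 → 8 → 2  — not base-7 happy
45: 45 → 45  — not base-7 happy
46: 46 → 52 → 10 → 10  — not base-7 happy
47: 47 → 61 → 27 → 45 → 45  — not base-7 happy
48: 48 → 72 → 14 → 4 → 16 → 8 → 2 → 4  — not base-7 happy
49: 49 → 1  — base-7 happy
50: 50 → 2 → 4 → 16 → 8 → 2  — not base-7 happy
base-7 happy: 49

1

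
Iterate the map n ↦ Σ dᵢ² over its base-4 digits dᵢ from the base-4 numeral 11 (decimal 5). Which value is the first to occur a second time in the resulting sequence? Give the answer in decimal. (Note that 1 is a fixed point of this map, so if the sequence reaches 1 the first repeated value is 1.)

5 = (1,1)_4 → 1² + 1² = 2
2 = (2)_4 → 2² = 4
4 = (1,0)_4 → 1² + 0² = 1  — reached the fixed point 1.
1 → 1, so 1 is the first repeated value.

1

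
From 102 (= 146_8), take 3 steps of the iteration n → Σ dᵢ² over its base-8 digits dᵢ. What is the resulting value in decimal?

74

102 = (1,4,6)_8 → 1² + 4² + 6² = 53
53 = (6,5)_8 → 6² + 5² = 61
61 = (7,5)_8 → 7² + 5² = 74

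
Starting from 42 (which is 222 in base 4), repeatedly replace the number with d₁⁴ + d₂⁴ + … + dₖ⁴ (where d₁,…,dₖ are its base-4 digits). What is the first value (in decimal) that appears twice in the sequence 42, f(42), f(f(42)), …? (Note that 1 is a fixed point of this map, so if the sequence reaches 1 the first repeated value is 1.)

81

42 = (2,2,2)_4 → 2⁴ + 2⁴ + 2⁴ = 48
48 = (3,0,0)_4 → 3⁴ + 0⁴ + 0⁴ = 81
81 = (1,1,0,1)_4 → 1⁴ + 1⁴ + 0⁴ + 1⁴ = 3
3 = (3)_4 → 3⁴ = 81  — 81 already appeared earlier.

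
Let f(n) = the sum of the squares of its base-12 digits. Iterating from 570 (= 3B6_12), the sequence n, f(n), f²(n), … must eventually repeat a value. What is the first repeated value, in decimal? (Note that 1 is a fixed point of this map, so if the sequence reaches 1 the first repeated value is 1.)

100

570 = (3,11,6)_12 → 3² + 11² + 6² = 9 + 121 + 36 = 166
166 = (1,1,10)_12 → 1² + 1² + 10² = 1 + 1 + 100 = 102
102 = (8,6)_12 → 8² + 6² = 64 + 36 = 100
100 = (8,4)_12 → 8² + 4² = 64 + 16 = 80
80 = (6,8)_12 → 6² + 8² = 36 + 64 = 100  — 100 already appeared earlier.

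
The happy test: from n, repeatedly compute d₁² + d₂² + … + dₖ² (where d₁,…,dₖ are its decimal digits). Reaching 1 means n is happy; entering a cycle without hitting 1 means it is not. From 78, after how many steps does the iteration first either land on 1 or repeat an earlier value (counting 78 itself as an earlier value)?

12

78 → 7² + 8² = 49 + 64 = 113
113 → 1² + 1² + 3² = 1 + 1 + 9 = 11
11 → 1² + 1² = 1 + 1 = 2
2 → 2² = 4
4 → 4² = 16
16 → 1² + 6² = 1 + 36 = 37
37 → 3² + 7² = 9 + 49 = 58
58 → 5² + 8² = 25 + 64 = 89
89 → 8² + 9² = 64 + 81 = 145
145 → 1² + 4² + 5² = 1 + 16 + 25 = 42
42 → 4² + 2² = 16 + 4 = 20
20 → 2² + 0² = 4 + 0 = 4  — 4 repeats.
That took 12 steps.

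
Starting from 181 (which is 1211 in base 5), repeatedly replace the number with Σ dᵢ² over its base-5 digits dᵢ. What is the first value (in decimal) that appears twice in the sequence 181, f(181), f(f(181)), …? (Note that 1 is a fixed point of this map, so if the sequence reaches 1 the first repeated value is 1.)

181 = (1,2,1,1)_5 → 1² + 2² + 1² + 1² = 1 + 4 + 1 + 1 = 7
7 = (1,2)_5 → 1² + 2² = 1 + 4 = 5
5 = (1,0)_5 → 1² + 0² = 1 + 0 = 1  — reached the fixed point 1.
1 → 1, so 1 is the first repeated value.

1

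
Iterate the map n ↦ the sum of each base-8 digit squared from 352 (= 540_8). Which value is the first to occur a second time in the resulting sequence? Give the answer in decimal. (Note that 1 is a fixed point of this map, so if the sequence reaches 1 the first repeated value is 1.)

26

352 = (5,4,0)_8 → 5² + 4² + 0² = 41
41 = (5,1)_8 → 5² + 1² = 26
26 = (3,2)_8 → 3² + 2² = 13
13 = (1,5)_8 → 1² + 5² = 26  — 26 already appeared earlier.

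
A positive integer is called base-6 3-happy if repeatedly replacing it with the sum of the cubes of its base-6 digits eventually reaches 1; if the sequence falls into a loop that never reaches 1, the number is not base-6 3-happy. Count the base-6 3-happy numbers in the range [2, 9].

3

2: 2 → 8 → 9 → 28 → 128 → 62 → 73 → 9  (repeats 9)
3: 3 → 27 → 91 → 36 → 1  (reaches 1)
4: 4 → 64 → 129 → 81 → 36 → 1  (reaches 1)
5: 5 → 125 → 160 → 136 → 155 → 190 → 190  (repeats 190)
6: 6 → 1  (reaches 1)
7: 7 → 2 → 8 → 9 → 28 → 128 → 62 → 73 → 9  (repeats 9)
8: 8 → 9 → 28 → 128 → 62 → 73 → 9  (repeats 9)
9: 9 → 28 → 128 → 62 → 73 → 9  (repeats 9)
base-6 3-happy: 3, 4, 6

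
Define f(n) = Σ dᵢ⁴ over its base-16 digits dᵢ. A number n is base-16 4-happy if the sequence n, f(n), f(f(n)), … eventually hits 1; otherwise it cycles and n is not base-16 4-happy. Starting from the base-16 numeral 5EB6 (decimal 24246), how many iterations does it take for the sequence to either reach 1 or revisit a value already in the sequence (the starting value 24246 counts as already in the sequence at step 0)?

24246 = (5,14,11,6)_16 → 5⁴ + 14⁴ + 11⁴ + 6⁴ = 625 + 38416 + 14641 + 1296 = 54978
54978 = (13,6,12,2)_16 → 13⁴ + 6⁴ + 12⁴ + 2⁴ = 28561 + 1296 + 20736 + 16 = 50609
50609 = (12,5,11,1)_16 → 12⁴ + 5⁴ + 11⁴ + 1⁴ = 20736 + 625 + 14641 + 1 = 36003
36003 = (8,12,10,3)_16 → 8⁴ + 12⁴ + 10⁴ + 3⁴ = 4096 + 20736 + 10000 + 81 = 34913
34913 = (8,8,6,1)_16 → 8⁴ + 8⁴ + 6⁴ + 1⁴ = 4096 + 4096 + 1296 + 1 = 9489
9489 = (2,5,1,1)_16 → 2⁴ + 5⁴ + 1⁴ + 1⁴ = 16 + 625 + 1 + 1 = 643
643 = (2,8,3)_16 → 2⁴ + 8⁴ + 3⁴ = 16 + 4096 + 81 = 4193
4193 = (1,0,6,1)_16 → 1⁴ + 0⁴ + 6⁴ + 1⁴ = 1 + 0 + 1296 + 1 = 1298
1298 = (5,1,2)_16 → 5⁴ + 1⁴ + 2⁴ = 625 + 1 + 16 = 642
642 = (2,8,2)_16 → 2⁴ + 8⁴ + 2⁴ = 16 + 4096 + 16 = 4128
4128 = (1,0,2,0)_16 → 1⁴ + 0⁴ + 2⁴ + 0⁴ = 1 + 0 + 16 + 0 = 17
17 = (1,1)_16 → 1⁴ + 1⁴ = 1 + 1 = 2
2 = (2)_16 → 2⁴ = 16
16 = (1,0)_16 → 1⁴ + 0⁴ = 1 + 0 = 1  — reached 1.
That took 14 steps.

14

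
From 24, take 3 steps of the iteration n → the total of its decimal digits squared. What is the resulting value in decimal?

16

24 → 2² + 4² = 20
20 → 2² + 0² = 4
4 → 4² = 16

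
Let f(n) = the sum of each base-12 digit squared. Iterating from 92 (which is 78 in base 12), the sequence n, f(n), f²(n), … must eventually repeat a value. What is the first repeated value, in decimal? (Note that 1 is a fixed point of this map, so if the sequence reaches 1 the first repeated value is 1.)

164

92 = (7,8)_12 → 7² + 8² = 113
113 = (9,5)_12 → 9² + 5² = 106
106 = (8,10)_12 → 8² + 10² = 164
164 = (1,1,8)_12 → 1² + 1² + 8² = 66
66 = (5,6)_12 → 5² + 6² = 61
61 = (5,1)_12 → 5² + 1² = 26
26 = (2,2)_12 → 2² + 2² = 8
8 = (8)_12 → 8² = 64
64 = (5,4)_12 → 5² + 4² = 41
41 = (3,5)_12 → 3² + 5² = 34
34 = (2,10)_12 → 2² + 10² = 104
104 = (8,8)_12 → 8² + 8² = 128
128 = (10,8)_12 → 10² + 8² = 164  — 164 already appeared earlier.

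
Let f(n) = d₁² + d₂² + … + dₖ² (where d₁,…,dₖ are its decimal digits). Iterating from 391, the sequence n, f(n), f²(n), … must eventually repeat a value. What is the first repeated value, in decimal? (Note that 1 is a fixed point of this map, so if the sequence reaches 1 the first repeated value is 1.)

391 → 3² + 9² + 1² = 9 + 81 + 1 = 91
91 → 9² + 1² = 81 + 1 = 82
82 → 8² + 2² = 64 + 4 = 68
68 → 6² + 8² = 36 + 64 = 100
100 → 1² + 0² + 0² = 1 + 0 + 0 = 1  — reached the fixed point 1.
1 → 1, so 1 is the first repeated value.

1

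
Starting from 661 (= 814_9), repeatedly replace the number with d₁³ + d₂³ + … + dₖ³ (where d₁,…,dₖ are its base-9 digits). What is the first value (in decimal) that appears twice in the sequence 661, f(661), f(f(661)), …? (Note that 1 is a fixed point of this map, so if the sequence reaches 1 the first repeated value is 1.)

661 = (8,1,4)_9 → 8³ + 1³ + 4³ = 577
577 = (7,1,1)_9 → 7³ + 1³ + 1³ = 345
345 = (4,2,3)_9 → 4³ + 2³ + 3³ = 99
99 = (1,2,0)_9 → 1³ + 2³ + 0³ = 9
9 = (1,0)_9 → 1³ + 0³ = 1  — reached the fixed point 1.
1 → 1, so 1 is the first repeated value.

1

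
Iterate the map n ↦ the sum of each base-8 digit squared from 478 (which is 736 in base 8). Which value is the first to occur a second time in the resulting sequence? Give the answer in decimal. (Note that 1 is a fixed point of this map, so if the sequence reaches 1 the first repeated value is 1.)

478 = (7,3,6)_8 → 7² + 3² + 6² = 94
94 = (1,3,6)_8 → 1² + 3² + 6² = 46
46 = (5,6)_8 → 5² + 6² = 61
61 = (7,5)_8 → 7² + 5² = 74
74 = (1,1,2)_8 → 1² + 1² + 2² = 6
6 = (6)_8 → 6² = 36
36 = (4,4)_8 → 4² + 4² = 32
32 = (4,0)_8 → 4² + 0² = 16
16 = (2,0)_8 → 2² + 0² = 4
4 = (4)_8 → 4² = 16  — 16 already appeared earlier.

16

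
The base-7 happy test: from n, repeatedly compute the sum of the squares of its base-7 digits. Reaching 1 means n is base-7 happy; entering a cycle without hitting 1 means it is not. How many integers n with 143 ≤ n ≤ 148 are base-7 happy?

143: 143 → 49 → 1  — base-7 happy
144: 144 → 56 → 2 → 4 → 16 → 8 → 2  — not base-7 happy
145: 145 → 65 → 9 → 5 → 25 → 25  — not base-7 happy
146: 146 → 76 → 46 → 52 → 10 → 10  — not base-7 happy
147: 147 → 9 → 5 → 25 → 25  — not base-7 happy
148: 148 → 10 → 10  — not base-7 happy
base-7 happy: 143

1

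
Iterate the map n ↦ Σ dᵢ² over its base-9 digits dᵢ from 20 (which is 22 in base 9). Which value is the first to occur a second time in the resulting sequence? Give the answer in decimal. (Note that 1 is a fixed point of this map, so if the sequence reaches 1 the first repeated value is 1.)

20 = (2,2)_9 → 2² + 2² = 8
8 = (8)_9 → 8² = 64
64 = (7,1)_9 → 7² + 1² = 50
50 = (5,5)_9 → 5² + 5² = 50  — 50 already appeared earlier.

50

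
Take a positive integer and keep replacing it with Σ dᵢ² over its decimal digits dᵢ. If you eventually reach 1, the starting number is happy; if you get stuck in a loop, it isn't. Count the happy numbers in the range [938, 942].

938: 938 → 154 → 42 → 20 → 4 → 16 → 37 → 58 → 89 → 145 → 42  (repeats 42)
939: 939 → 171 → 51 → 26 → 40 → 16 → 37 → 58 → 89 → 145 → 42 → 20 → 4 → 16  (repeats 16)
940: 940 → 97 → 130 → 10 → 1  (reaches 1)
941: 941 → 98 → 145 → 42 → 20 → 4 → 16 → 37 → 58 → 89 → 145  (repeats 145)
942: 942 → 101 → 2 → 4 → 16 → 37 → 58 → 89 → 145 → 42 → 20 → 4  (repeats 4)
happy: 940

1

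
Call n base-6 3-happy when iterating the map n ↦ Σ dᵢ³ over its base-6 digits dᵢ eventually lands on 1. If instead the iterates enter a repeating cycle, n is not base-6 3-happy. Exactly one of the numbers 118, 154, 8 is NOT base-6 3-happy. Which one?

8

118: 118 → 92 → 43 → 3 → 27 → 91 → 36 → 1  — reaches 1 (base-6 3-happy)
154: 154 → 129 → 81 → 36 → 1  — reaches 1 (base-6 3-happy)
8: 8 → 9 → 28 → 128 → 62 → 73 → 9  — repeats 9 (not base-6 3-happy)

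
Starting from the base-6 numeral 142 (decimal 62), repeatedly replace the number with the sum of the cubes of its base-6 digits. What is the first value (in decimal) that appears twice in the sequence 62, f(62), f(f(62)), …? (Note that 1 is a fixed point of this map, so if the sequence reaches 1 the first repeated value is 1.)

62 = (1,4,2)_6 → 73
73 = (2,0,1)_6 → 9
9 = (1,3)_6 → 28
28 = (4,4)_6 → 128
128 = (3,3,2)_6 → 62  — 62 already appeared earlier.

62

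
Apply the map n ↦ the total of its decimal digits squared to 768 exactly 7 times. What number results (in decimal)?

16

768 → 149
149 → 98
98 → 145
145 → 42
42 → 20
20 → 4
4 → 16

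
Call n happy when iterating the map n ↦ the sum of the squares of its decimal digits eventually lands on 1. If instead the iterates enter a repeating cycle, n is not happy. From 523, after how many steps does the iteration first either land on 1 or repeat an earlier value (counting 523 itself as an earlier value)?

11

523 → 38
38 → 73
73 → 58
58 → 89
89 → 145
145 → 42
42 → 20
20 → 4
4 → 16
16 → 37
37 → 58  — 58 repeats.
That took 11 steps.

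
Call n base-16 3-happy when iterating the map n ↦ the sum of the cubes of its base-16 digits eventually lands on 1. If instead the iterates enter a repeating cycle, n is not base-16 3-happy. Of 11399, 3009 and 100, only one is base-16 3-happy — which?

100

11399: 11399 → 2591 → 4376 → 515 → 35 → 35  — repeats 35 (not base-16 3-happy)
3009: 3009 → 3060 → 4770 → 1017 → 4131 → 36 → 72 → 576 → 72  — repeats 72 (not base-16 3-happy)
100: 100 → 280 → 514 → 16 → 1  — reaches 1 (base-16 3-happy)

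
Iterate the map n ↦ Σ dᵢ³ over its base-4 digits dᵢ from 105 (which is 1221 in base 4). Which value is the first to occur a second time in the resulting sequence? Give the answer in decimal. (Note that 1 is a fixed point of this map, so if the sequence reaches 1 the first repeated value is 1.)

105 = (1,2,2,1)_4 → 18
18 = (1,0,2)_4 → 9
9 = (2,1)_4 → 9  — 9 already appeared earlier.

9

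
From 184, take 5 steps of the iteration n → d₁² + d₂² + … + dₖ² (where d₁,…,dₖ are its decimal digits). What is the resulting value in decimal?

58

184 → 1² + 8² + 4² = 1 + 64 + 16 = 81
81 → 8² + 1² = 64 + 1 = 65
65 → 6² + 5² = 36 + 25 = 61
61 → 6² + 1² = 36 + 1 = 37
37 → 3² + 7² = 9 + 49 = 58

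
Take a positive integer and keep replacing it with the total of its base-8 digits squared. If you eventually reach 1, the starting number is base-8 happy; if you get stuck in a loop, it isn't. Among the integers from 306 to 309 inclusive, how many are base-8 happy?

306: 306 → 56 → 49 → 37 → 41 → 26 → 13 → 26  (repeats 26)
307: 307 → 61 → 74 → 6 → 36 → 32 → 16 → 4 → 16  (repeats 16)
308: 308 → 68 → 17 → 5 → 25 → 10 → 5  (repeats 5)
309: 309 → 77 → 27 → 18 → 8 → 1  (reaches 1)
base-8 happy: 309

1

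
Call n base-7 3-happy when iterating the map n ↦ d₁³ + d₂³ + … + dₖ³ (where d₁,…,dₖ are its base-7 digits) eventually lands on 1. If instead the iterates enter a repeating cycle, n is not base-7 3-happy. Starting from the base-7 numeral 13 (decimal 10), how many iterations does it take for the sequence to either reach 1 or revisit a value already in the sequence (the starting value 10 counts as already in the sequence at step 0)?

3

10 = (1,3)_7 → 1³ + 3³ = 1 + 27 = 28
28 = (4,0)_7 → 4³ + 0³ = 64 + 0 = 64
64 = (1,2,1)_7 → 1³ + 2³ + 1³ = 1 + 8 + 1 = 10  — 10 repeats.
That took 3 steps.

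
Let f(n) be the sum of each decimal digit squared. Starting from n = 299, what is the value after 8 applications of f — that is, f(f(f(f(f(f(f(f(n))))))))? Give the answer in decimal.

299 → 2² + 9² + 9² = 4 + 81 + 81 = 166
166 → 1² + 6² + 6² = 1 + 36 + 36 = 73
73 → 7² + 3² = 49 + 9 = 58
58 → 5² + 8² = 25 + 64 = 89
89 → 8² + 9² = 64 + 81 = 145
145 → 1² + 4² + 5² = 1 + 16 + 25 = 42
42 → 4² + 2² = 16 + 4 = 20
20 → 2² + 0² = 4 + 0 = 4

4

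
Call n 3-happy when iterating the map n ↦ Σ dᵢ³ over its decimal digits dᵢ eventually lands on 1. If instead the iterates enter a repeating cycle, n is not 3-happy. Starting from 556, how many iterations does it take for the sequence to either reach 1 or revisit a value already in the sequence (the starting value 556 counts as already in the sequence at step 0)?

556 → 5³ + 5³ + 6³ = 125 + 125 + 216 = 466
466 → 4³ + 6³ + 6³ = 64 + 216 + 216 = 496
496 → 4³ + 9³ + 6³ = 64 + 729 + 216 = 1009
1009 → 1³ + 0³ + 0³ + 9³ = 1 + 0 + 0 + 729 = 730
730 → 7³ + 3³ + 0³ = 343 + 27 + 0 = 370
370 → 3³ + 7³ + 0³ = 27 + 343 + 0 = 370  — 370 repeats.
That took 6 steps.

6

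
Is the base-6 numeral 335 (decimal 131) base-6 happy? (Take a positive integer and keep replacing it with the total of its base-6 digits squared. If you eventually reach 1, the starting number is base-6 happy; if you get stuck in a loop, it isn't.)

131 = (3,3,5)_6 → 3² + 3² + 5² = 9 + 9 + 25 = 43
43 = (1,1,1)_6 → 1² + 1² + 1² = 1 + 1 + 1 = 3
3 = (3)_6 → 3² = 9
9 = (1,3)_6 → 1² + 3² = 1 + 9 = 10
10 = (1,4)_6 → 1² + 4² = 1 + 16 = 17
17 = (2,5)_6 → 2² + 5² = 4 + 25 = 29
29 = (4,5)_6 → 4² + 5² = 16 + 25 = 41
41 = (1,0,5)_6 → 1² + 0² + 5² = 1 + 0 + 25 = 26
26 = (4,2)_6 → 4² + 2² = 16 + 4 = 20
20 = (3,2)_6 → 3² + 2² = 9 + 4 = 13
13 = (2,1)_6 → 2² + 1² = 4 + 1 = 5
5 = (5)_6 → 5² = 25
25 = (4,1)_6 → 4² + 1² = 16 + 1 = 17  — 17 already seen; the sequence cycles without reaching 1.

not base-6 happy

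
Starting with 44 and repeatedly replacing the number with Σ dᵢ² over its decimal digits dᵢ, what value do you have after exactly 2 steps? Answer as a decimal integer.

13

44 → 4² + 4² = 16 + 16 = 32
32 → 3² + 2² = 9 + 4 = 13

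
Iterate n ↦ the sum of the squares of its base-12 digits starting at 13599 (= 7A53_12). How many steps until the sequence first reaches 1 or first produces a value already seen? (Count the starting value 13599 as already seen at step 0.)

6

13599 = (7,10,5,3)_12 → 183
183 = (1,3,3)_12 → 19
19 = (1,7)_12 → 50
50 = (4,2)_12 → 20
20 = (1,8)_12 → 65
65 = (5,5)_12 → 50  — 50 repeats.
That took 6 steps.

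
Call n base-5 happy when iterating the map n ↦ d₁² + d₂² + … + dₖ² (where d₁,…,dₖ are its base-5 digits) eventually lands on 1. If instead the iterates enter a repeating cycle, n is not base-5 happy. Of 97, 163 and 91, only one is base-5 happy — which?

97: 97 → 29 → 17 → 13 → 13  — repeats 13 (not base-5 happy)
163: 163 → 15 → 9 → 17 → 13 → 13  — repeats 13 (not base-5 happy)
91: 91 → 19 → 25 → 1  — reaches 1 (base-5 happy)

91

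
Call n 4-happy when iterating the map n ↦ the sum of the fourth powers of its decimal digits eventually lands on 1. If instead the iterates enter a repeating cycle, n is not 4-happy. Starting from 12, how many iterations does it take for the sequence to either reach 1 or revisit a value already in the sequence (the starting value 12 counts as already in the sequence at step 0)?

12 → 17
17 → 2402
2402 → 288
288 → 8208
8208 → 8208  — 8208 repeats.
That took 5 steps.

5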